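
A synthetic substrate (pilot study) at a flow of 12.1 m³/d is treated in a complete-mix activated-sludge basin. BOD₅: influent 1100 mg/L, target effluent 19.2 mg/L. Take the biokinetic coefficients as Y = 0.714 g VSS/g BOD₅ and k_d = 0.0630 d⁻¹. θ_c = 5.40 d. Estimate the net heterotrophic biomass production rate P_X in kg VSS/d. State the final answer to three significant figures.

Y_obs = Y / (1 + k_d θ_c) = 0.714 / (1 + 0.0630 × 5.40) = 0.714 / 1.340 = 0.5328.
Substrate removed = Q·(S₀ − S) = 12.1 m³/d × (1100 − 19.2) g/m³ = 1.31×10^4 g/d = 13.08 kg/d.
Biomass produced: P_X = Y_obs·Q·ΔS = 0.5328 × 13.08 ≈ 6.967 kg VSS/d.

P_X ≈ 6.97 kg VSS/d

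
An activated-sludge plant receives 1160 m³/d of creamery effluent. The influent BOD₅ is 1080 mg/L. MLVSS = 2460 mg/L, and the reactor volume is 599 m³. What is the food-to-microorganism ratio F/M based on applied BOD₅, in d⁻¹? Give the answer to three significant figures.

F/M = applied load / biomass = Q·S₀/(V·X) = 1160 × 1080 / (599.0 × 2460) = 0.8502 d⁻¹.

F/M ≈ 0.850 d⁻¹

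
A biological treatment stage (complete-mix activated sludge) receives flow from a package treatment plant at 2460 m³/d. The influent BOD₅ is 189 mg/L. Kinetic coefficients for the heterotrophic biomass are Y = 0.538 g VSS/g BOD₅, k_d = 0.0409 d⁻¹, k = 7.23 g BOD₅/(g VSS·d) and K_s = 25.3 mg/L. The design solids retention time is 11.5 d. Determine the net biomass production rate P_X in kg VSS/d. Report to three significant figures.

P_X ≈ 169 kg VSS/d

For a completely mixed reactor with recycle the Lawrence–McCarty relation gives S = K_s·(1 + k_d·θ_c) / [θ_c·(Y·k − k_d) − 1] = 25.3 × (1 + 0.0409 × 11.5) / [11.5 × (0.538 × 7.23 − 0.0409) − 1] = 37.20 / 43.26 = 0.8599 mg/L.
Observed yield with endogenous decay: Y_obs = Y / (1 + k_d·θ_c) = 0.538 / (1 + 0.0409 × 11.5) = 0.538 / 1.470 = 0.3659 g VSS/g BOD₅.
ΔS = 189 − 0.860 = 188.1 mg/L, so the substrate removal rate is 2460 × 188.1/1000 = 462.8 kg BOD₅/d.
So the net sludge growth is P_X = 0.3659 × 462.8 = 169.3 kg VSS/d.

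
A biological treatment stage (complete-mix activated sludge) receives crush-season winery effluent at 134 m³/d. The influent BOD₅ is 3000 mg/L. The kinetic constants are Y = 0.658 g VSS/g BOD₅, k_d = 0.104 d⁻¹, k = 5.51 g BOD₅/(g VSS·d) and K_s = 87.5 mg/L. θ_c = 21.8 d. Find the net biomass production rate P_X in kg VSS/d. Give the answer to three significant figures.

Effluent substrate depends only on kinetics and SRT: S = K_s(1 + k_d θ_c) / [θ_c(Yk − k_d) − 1] = 87.5 × (1 + 0.104 × 21.8) / [21.8 × (0.658 × 5.51 − 0.104) − 1] = 285.9 / 75.77 = 3.773 mg/L.
Correct the yield for decay: Y_obs = Y/(1 + k_d θ_c) = 0.658 / (1 + 0.104 × 21.8) = 0.658 / 3.267 = 0.2014.
Mass of BOD₅ removed per day: Q(S₀ − S) = 134 × 2996 g/m³ = 401.5 kg/d.
So the net sludge growth is P_X = 0.2014 × 401.5 = 80.86 kg VSS/d.

P_X ≈ 80.9 kg VSS/d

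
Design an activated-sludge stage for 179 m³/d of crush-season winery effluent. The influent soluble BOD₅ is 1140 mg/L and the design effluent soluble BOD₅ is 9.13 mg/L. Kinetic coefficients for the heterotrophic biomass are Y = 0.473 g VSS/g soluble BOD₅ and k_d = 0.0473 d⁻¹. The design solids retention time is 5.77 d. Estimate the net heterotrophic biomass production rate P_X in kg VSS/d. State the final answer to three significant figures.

The observed yield is Y_obs = Y/(1 + k_d·θ_c) = 0.473 / (1 + 0.0473 × 5.77) = 0.473 / 1.273 = 0.3716 g VSS per g soluble BOD₅ removed.
Substrate removed = Q·(S₀ − S) = 179 m³/d × (1140 − 9.13) g/m³ = 2.02×10^5 g/d = 202.4 kg/d.
So the net sludge growth is P_X = 0.3716 × 202.4 = 75.22 kg VSS/d.

P_X ≈ 75.2 kg VSS/d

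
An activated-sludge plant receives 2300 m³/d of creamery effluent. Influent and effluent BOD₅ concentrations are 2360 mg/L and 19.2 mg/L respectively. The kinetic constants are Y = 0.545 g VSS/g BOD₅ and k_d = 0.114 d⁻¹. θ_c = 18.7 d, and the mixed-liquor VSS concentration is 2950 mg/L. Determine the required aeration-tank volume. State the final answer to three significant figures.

V ≈ 5940 m³

Rearranging the biomass balance for a CMAS with decay, V = Y·Q·ΔS·θ_c / [X·(1+k_d θ_c)] = 0.545 × 2300 × (2360 − 19.2) × 18.7 / [2950 × (1 + 0.114 × 18.7)] = 5.49×10^7 / 9239 = 5939 m³.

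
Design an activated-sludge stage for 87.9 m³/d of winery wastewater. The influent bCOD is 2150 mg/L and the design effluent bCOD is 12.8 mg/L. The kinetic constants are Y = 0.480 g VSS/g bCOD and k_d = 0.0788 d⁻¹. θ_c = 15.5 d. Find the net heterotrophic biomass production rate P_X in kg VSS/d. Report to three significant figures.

P_X ≈ 40.6 kg VSS/d

Y_obs = Y / (1 + k_d θ_c) = 0.480 / (1 + 0.0788 × 15.5) = 0.480 / 2.221 = 0.2161.
Q·(S₀ − S) = 87.9 × (2150 − 12.8) × 10⁻³ = 187.9 kg/d removed.
P_X = Y_obs · Q(S₀ − S) = 0.2161 × 187.9 = 40.59 kg VSS/d.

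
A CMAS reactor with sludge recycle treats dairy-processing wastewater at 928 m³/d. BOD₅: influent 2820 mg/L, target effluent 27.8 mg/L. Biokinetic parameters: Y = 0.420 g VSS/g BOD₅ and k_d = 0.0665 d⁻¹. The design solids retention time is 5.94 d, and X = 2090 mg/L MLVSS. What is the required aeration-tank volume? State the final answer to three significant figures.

V ≈ 2220 m³

From the SRT design equation V = Y Q (S₀−S) θ_c / [X (1 + k_d θ_c)] = 0.420 × 928 × (2820 − 27.8) × 5.94 / [2090 × (1 + 0.0665 × 5.94)] = 6.46×10^6 / 2916 = 2217 m³.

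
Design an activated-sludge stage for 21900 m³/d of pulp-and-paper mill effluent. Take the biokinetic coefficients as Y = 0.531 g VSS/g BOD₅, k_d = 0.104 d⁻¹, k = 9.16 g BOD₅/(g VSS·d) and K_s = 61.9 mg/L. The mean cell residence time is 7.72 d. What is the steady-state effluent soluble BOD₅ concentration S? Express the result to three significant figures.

S ≈ 3.12 mg/L

For a completely mixed reactor with recycle the Lawrence–McCarty relation gives S = K_s·(1 + k_d·θ_c) / [θ_c·(Y·k − k_d) − 1] = 61.9 × (1 + 0.104 × 7.72) / [7.72 × (0.531 × 9.16 − 0.104) − 1] = 111.6 / 35.75 = 3.122 mg/L.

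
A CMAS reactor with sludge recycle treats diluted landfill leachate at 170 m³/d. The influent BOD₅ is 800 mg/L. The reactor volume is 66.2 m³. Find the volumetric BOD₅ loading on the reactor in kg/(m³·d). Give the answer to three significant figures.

L_v ≈ 2.05 kg BOD₅/(m³·d)

Volumetric loading L_v = Q·S₀ / V = 170 × 800 g/m³ / 66.20 m³ = 2054 g/(m³·d) = 2.054 kg BOD₅/(m³·d).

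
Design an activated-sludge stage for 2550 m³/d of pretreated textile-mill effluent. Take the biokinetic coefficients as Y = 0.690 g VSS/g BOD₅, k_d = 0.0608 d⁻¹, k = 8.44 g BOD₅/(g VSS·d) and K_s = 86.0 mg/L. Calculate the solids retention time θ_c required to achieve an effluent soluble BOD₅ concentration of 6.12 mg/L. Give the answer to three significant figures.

θ_c ≈ 3.07 d

At the target effluent, Y k S/(K_s+S) = 0.690×8.44×6.12/92.12 = 0.3869 d⁻¹.
1/θ_c = 0.3869 − 0.0608 = 0.3261 d⁻¹, so θ_c = 3.067 d.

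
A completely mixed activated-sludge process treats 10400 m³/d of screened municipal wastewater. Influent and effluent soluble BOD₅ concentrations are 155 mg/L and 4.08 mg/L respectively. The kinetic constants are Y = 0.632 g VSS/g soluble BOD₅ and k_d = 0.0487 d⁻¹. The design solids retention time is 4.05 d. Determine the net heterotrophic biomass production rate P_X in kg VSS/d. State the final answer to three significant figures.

The observed yield is Y_obs = Y/(1 + k_d·θ_c) = 0.632 / (1 + 0.0487 × 4.05) = 0.632 / 1.197 = 0.5279 g VSS per g soluble BOD₅ removed.
Q·(S₀ − S) = 10400 × (155 − 4.08) × 10⁻³ = 1570 kg/d removed.
Biomass produced: P_X = Y_obs·Q·ΔS = 0.5279 × 1570 ≈ 828.5 kg VSS/d.

P_X ≈ 829 kg VSS/d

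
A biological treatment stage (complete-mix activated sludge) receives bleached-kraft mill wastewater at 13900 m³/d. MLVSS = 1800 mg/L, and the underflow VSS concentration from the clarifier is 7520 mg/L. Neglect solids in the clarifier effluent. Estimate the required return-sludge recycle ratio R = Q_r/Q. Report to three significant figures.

Solids balance on the clarifier gives (1+R)X = R·X_r, so R = X/(X_r − X) = 1800 / (7520 − 1800) = 0.3147.

R ≈ 0.315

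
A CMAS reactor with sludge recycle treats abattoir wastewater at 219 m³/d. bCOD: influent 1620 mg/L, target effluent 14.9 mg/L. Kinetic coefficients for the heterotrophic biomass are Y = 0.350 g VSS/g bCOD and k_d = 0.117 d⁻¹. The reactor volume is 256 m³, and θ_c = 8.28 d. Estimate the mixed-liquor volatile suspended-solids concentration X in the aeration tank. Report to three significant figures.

X ≈ 2020 mg/L

X = Y·Q·ΔS·θ_c / [V·(1 + k_d θ_c)] = 0.350 × 219 × (1620 − 14.9) × 8.28 / [256 × (1 + 0.117 × 8.28)] = 2021 mg/L.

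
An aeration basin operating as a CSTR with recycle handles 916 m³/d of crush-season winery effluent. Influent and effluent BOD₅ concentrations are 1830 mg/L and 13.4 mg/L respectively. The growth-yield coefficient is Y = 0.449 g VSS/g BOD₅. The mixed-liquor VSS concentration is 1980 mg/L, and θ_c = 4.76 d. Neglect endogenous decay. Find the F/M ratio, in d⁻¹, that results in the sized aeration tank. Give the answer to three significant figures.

F/M ≈ 0.471 d⁻¹

Biomass mass balance (decay neglected): V·X = Y·Q·(S₀ − S)·θ_c, so V = 0.449 × 916 × (1830 − 13.4) × 4.76 / 1980 = 1796 m³.
F/M = applied load / biomass = Q·S₀/(V·X) = 916 × 1830 / (1796 × 1980) = 0.4713 d⁻¹.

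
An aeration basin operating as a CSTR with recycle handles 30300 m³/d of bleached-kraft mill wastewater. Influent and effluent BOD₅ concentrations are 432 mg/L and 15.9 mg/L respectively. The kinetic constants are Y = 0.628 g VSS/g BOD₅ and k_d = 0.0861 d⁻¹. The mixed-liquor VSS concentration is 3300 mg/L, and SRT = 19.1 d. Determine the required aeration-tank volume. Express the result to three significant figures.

Steady-state biomass mass balance: V·X·(1 + k_d·θ_c) = Y·Q·(S₀ − S)·θ_c, so V = 0.628 × 30300 × (432 − 15.9) × 19.1 / [3300 × (1 + 0.0861 × 19.1)] = 1.51×10^8 / 8727 = 17329 m³.

V ≈ 17300 m³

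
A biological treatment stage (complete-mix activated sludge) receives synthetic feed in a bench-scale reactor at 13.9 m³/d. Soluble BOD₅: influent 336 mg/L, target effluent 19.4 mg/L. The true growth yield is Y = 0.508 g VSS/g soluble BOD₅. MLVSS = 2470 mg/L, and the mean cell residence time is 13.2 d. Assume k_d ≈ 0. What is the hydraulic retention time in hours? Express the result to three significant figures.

Biomass mass balance (decay neglected): V·X = Y·Q·(S₀ − S)·θ_c, so V = 0.508 × 13.9 × (336 − 19.4) × 13.2 / 2470 = 11.95 m³.
Hydraulic retention time τ = V/Q = 11.95 / 13.9 = 0.8595 d = 20.63 h.

τ ≈ 20.6 h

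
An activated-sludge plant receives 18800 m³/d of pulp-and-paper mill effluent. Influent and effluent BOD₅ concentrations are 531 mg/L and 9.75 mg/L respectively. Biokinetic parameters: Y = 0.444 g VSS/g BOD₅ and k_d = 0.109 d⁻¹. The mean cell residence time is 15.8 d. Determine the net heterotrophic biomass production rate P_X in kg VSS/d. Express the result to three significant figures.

The observed yield is Y_obs = Y/(1 + k_d·θ_c) = 0.444 / (1 + 0.109 × 15.8) = 0.444 / 2.722 = 0.1631 g VSS per g BOD₅ removed.
Substrate removed = Q·(S₀ − S) = 18800 m³/d × (531 − 9.75) g/m³ = 9.8×10^6 g/d = 9800 kg/d.
P_X = Y_obs · Q(S₀ − S) = 0.1631 × 9800 = 1598 kg VSS/d.

P_X ≈ 1600 kg VSS/d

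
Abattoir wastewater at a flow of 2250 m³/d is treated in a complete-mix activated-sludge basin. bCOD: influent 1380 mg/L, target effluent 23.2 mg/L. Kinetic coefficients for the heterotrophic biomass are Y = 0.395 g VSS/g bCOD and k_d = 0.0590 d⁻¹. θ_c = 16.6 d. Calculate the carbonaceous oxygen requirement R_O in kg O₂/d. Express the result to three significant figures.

R_O ≈ 2190 kg O₂/d

Correct the yield for decay: Y_obs = Y/(1 + k_d θ_c) = 0.395 / (1 + 0.0590 × 16.6) = 0.395 / 1.979 = 0.1996.
ΔS = 1380 − 23.2 = 1357 mg/L, so the substrate removal rate is 2250 × 1357/1000 = 3053 kg bCOD/d.
Net sludge production P_X = 0.1996 × 3053 = 609.2 kg VSS/d.
R_O = Q·(S₀ − S) − 1.42·P_X = 3053 − 1.42 × 609.2 = 2188 kg O₂/d.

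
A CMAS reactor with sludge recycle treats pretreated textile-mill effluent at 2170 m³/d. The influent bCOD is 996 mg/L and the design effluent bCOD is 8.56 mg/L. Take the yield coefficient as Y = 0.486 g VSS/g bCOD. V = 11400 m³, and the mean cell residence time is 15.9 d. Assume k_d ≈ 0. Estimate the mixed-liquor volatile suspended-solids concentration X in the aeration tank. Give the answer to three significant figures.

Without decay, X = Y Q (S₀−S) θ_c / V = 0.486 × 2170 × (996 − 8.56) × 15.9 / 11400 = 1452 mg/L.

X ≈ 1450 mg/L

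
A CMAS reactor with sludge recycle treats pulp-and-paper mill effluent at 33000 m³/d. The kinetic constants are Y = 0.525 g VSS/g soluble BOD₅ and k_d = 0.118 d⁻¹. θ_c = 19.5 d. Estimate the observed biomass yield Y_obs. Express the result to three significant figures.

Y_obs ≈ 0.159 g VSS/g soluble BOD₅

The observed yield is Y_obs = Y/(1 + k_d·θ_c) = 0.525 / (1 + 0.118 × 19.5) = 0.525 / 3.301 = 0.1590 g VSS per g soluble BOD₅ removed.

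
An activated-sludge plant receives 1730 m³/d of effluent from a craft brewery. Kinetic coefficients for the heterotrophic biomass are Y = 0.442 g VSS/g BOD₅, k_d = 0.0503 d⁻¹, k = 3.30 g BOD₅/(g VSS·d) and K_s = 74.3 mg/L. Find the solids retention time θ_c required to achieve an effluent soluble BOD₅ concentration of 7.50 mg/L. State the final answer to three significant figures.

θ_c ≈ 12.0 d

At the target effluent, Y k S/(K_s+S) = 0.442×3.30×7.50/81.80 = 0.1337 d⁻¹.
1/θ_c = 0.1337 − 0.0503 = 0.08343 d⁻¹, so θ_c = 11.99 d.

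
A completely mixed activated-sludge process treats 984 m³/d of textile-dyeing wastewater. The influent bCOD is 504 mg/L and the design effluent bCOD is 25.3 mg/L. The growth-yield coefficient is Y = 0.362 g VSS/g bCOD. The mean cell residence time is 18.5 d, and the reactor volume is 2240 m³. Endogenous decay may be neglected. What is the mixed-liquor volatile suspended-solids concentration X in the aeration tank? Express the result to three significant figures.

From V·X = Y·Q·(S₀ − S)·θ_c (decay neglected): X = 0.362 × 984 × (504 − 25.3) × 18.5 / 2240 = 1408 mg/L.

X ≈ 1410 mg/L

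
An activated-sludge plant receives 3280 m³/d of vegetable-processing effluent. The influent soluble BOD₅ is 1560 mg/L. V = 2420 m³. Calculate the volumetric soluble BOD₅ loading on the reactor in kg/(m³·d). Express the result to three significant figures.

L_v ≈ 2.11 kg soluble BOD₅/(m³·d)

L_v = Q S₀ / V = 3280 × 1560 × 10⁻³ / 2420 = 2.114 kg/(m³·d).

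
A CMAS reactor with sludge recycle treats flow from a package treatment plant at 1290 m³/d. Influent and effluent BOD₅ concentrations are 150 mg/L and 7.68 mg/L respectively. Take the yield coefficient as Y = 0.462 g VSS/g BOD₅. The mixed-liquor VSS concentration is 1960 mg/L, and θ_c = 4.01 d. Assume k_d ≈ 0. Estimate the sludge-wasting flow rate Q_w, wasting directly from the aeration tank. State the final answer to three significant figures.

With k_d = 0 the design equation reduces to V = Y Q (S₀−S) θ_c / X = 0.462 × 1290 × (150 − 7.68) × 4.01 / 1960 = 173.5 m³.
For wasting at MLVSS concentration, Q_w = V/θ_c = 173.5/4.01 = 43.28 m³/d.

Q_w ≈ 43.3 m³/d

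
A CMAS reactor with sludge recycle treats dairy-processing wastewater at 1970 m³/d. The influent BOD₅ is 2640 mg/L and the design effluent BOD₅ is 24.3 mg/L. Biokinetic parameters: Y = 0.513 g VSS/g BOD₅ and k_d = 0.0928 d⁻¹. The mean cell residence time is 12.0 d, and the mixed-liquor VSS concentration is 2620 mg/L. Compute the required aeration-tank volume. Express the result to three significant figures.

Steady-state biomass mass balance: V·X·(1 + k_d·θ_c) = Y·Q·(S₀ − S)·θ_c, so V = 0.513 × 1970 × (2640 − 24.3) × 12.0 / [2620 × (1 + 0.0928 × 12.0)] = 3.17×10^7 / 5538 = 5728 m³.

V ≈ 5730 m³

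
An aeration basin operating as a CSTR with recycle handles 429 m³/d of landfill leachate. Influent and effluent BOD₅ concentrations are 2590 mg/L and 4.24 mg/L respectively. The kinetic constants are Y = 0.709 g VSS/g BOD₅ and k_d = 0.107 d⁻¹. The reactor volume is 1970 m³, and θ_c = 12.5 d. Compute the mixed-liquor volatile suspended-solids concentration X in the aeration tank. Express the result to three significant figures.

Solving the biomass balance for X: X = Y Q (S₀−S) θ_c / [V (1+k_d θ_c)] = 0.709 × 429 × (2590 − 4.24) × 12.5 / [1970 × (1 + 0.107 × 12.5)] = 2135 mg/L.

X ≈ 2130 mg/L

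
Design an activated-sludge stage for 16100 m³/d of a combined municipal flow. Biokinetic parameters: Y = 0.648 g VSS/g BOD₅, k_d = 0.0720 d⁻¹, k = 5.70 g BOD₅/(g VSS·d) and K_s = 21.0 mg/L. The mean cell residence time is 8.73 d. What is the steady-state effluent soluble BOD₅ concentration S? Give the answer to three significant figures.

Effluent substrate depends only on kinetics and SRT: S = K_s(1 + k_d θ_c) / [θ_c(Yk − k_d) − 1] = 21.0 × (1 + 0.0720 × 8.73) / [8.73 × (0.648 × 5.70 − 0.0720) − 1] = 34.20 / 30.62 = 1.117 mg/L.

S ≈ 1.12 mg/L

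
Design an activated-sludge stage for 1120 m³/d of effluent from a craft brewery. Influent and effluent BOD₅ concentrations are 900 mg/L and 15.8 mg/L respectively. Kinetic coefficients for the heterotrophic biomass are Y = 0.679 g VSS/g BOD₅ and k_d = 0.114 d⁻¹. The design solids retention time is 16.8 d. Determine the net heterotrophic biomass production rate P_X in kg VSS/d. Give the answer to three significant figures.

P_X ≈ 231 kg VSS/d

Correct the yield for decay: Y_obs = Y/(1 + k_d θ_c) = 0.679 / (1 + 0.114 × 16.8) = 0.679 / 2.915 = 0.2329.
Q·(S₀ − S) = 1120 × (900 − 15.8) × 10⁻³ = 990.3 kg/d removed.
So the net sludge growth is P_X = 0.2329 × 990.3 = 230.7 kg VSS/d.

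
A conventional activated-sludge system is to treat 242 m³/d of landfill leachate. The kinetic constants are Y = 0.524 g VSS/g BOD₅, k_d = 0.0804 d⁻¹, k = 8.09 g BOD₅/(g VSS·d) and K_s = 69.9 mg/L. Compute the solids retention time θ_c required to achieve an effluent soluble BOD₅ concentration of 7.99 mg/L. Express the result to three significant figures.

At the target effluent, Y k S/(K_s+S) = 0.524×8.09×7.99/77.89 = 0.4349 d⁻¹.
1/θ_c = 0.4349 − 0.0804 = 0.3545 d⁻¹, so θ_c = 2.821 d.

θ_c ≈ 2.82 d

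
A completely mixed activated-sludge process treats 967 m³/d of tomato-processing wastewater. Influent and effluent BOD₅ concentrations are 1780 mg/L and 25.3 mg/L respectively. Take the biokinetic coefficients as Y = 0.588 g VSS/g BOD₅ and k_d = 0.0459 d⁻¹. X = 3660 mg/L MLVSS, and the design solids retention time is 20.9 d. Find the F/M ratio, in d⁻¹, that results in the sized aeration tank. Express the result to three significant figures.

Rearranging the biomass balance for a CMAS with decay, V = Y·Q·ΔS·θ_c / [X·(1+k_d θ_c)] = 0.588 × 967 × (1780 − 25.3) × 20.9 / [3660 × (1 + 0.0459 × 20.9)] = 2.09×10^7 / 7171 = 2908 m³.
F/M = Q·S₀ / (V·X) = 967 × 1780 / (2908 × 3660) = 0.1617 g BOD₅·(g VSS·d)⁻¹.

F/M ≈ 0.162 d⁻¹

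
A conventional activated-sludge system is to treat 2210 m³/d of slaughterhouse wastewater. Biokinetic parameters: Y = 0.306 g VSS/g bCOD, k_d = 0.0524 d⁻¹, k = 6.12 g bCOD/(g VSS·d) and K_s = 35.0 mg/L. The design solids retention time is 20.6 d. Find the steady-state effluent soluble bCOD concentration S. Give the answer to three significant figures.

S ≈ 1.99 mg/L

From the Monod/SRT balance for a CMAS, S = K_s·(1+k_d θ_c)/[θ_c·(Y k − k_d) − 1] = 35.0 × (1 + 0.0524 × 20.6) / [20.6 × (0.306 × 6.12 − 0.0524) − 1] = 72.78 / 36.50 = 1.994 mg/L.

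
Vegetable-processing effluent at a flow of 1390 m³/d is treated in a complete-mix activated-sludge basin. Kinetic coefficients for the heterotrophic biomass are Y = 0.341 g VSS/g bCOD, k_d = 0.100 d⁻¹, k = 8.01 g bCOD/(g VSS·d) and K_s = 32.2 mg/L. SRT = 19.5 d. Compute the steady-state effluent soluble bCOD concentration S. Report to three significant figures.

S ≈ 1.89 mg/L

For a completely mixed reactor with recycle the Lawrence–McCarty relation gives S = K_s·(1 + k_d·θ_c) / [θ_c·(Y·k − k_d) − 1] = 32.2 × (1 + 0.100 × 19.5) / [19.5 × (0.341 × 8.01 − 0.100) − 1] = 94.99 / 50.31 = 1.888 mg/L.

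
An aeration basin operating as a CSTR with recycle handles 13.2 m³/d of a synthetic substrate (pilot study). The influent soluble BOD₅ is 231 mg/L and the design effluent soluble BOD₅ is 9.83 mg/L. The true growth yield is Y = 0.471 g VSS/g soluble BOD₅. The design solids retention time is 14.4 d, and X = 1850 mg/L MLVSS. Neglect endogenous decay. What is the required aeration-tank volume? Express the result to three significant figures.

With k_d = 0 the design equation reduces to V = Y Q (S₀−S) θ_c / X = 0.471 × 13.2 × (231 − 9.83) × 14.4 / 1850 = 10.70 m³.

V ≈ 10.7 m³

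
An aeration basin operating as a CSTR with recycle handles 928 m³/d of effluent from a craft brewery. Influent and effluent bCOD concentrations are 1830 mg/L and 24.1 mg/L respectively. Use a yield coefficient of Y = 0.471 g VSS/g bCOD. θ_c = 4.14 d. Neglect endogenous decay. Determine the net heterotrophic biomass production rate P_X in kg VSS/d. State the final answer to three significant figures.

P_X ≈ 789 kg VSS/d

Since k_d ≈ 0, Y_obs = Y = 0.471 g VSS/g bCOD.
Substrate removed = Q·(S₀ − S) = 928 m³/d × (1830 − 24.1) g/m³ = 1.68×10^6 g/d = 1676 kg/d.
So the net sludge growth is P_X = 0.4710 × 1676 = 789.3 kg VSS/d.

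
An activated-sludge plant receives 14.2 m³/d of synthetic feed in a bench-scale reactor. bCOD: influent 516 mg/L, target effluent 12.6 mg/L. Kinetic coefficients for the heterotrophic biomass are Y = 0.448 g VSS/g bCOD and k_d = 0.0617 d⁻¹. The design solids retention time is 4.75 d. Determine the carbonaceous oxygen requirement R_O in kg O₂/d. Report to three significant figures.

Correct the yield for decay: Y_obs = Y/(1 + k_d θ_c) = 0.448 / (1 + 0.0617 × 4.75) = 0.448 / 1.293 = 0.3465.
Substrate removed = Q·(S₀ − S) = 14.2 m³/d × (516 − 12.6) g/m³ = 7.15×10^3 g/d = 7.148 kg/d.
Net sludge production P_X = 0.3465 × 7.148 = 2.477 kg VSS/d.
R_O = Q·ΔS − 1.42 P_X = 7.148 − 3.517 = 3.632 kg O₂/d.

R_O ≈ 3.63 kg O₂/d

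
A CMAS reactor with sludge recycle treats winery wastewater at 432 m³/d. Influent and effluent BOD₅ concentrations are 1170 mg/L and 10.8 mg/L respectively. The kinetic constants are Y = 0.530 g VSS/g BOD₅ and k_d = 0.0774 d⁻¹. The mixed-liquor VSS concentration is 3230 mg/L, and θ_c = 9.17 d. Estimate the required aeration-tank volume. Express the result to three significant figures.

V ≈ 441 m³

Steady-state biomass mass balance: V·X·(1 + k_d·θ_c) = Y·Q·(S₀ − S)·θ_c, so V = 0.530 × 432 × (1170 − 10.8) × 9.17 / [3230 × (1 + 0.0774 × 9.17)] = 2.43×10^6 / 5523 = 440.7 m³.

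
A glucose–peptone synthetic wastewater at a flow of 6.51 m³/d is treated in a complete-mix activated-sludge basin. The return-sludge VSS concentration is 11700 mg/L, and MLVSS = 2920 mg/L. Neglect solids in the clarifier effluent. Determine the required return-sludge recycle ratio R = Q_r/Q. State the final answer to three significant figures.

R ≈ 0.333

Solids balance on the clarifier gives (1+R)X = R·X_r, so R = X/(X_r − X) = 2920 / (11700 − 2920) = 0.3326.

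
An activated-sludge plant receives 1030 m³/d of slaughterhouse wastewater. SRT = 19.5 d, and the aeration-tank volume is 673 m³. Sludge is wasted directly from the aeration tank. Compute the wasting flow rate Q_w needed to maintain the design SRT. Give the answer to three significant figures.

Wasting from the aeration tank: Q_w = V / θ_c = 673.0 / 19.5 = 34.51 m³/d.

Q_w ≈ 34.5 m³/d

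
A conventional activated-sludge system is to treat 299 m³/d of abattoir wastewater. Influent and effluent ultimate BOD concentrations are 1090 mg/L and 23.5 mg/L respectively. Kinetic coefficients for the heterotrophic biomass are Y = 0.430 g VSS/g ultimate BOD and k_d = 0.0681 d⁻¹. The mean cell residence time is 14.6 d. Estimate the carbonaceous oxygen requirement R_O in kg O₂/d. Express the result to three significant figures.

R_O ≈ 221 kg O₂/d

Observed yield with endogenous decay: Y_obs = Y / (1 + k_d·θ_c) = 0.430 / (1 + 0.0681 × 14.6) = 0.430 / 1.994 = 0.2156 g VSS/g ultimate BOD.
Substrate removed = Q·(S₀ − S) = 299 m³/d × (1090 − 23.5) g/m³ = 3.19×10^5 g/d = 318.9 kg/d.
P_X = Y_obs·Q·(S₀ − S) = 0.2156 × 318.9 = 68.76 kg VSS/d.
Carbonaceous O₂ demand = substrate oxidised − cell-mass equivalent = 318.9 − 1.42 × 68.76 = 221.2 kg O₂/d.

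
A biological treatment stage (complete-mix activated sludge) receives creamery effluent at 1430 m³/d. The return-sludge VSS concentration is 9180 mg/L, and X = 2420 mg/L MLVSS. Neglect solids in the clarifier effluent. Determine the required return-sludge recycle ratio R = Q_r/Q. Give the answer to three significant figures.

R = Q_r/Q = X/(X_r − X) = 2420 / (9180 − 2420) = 0.3580.

R ≈ 0.358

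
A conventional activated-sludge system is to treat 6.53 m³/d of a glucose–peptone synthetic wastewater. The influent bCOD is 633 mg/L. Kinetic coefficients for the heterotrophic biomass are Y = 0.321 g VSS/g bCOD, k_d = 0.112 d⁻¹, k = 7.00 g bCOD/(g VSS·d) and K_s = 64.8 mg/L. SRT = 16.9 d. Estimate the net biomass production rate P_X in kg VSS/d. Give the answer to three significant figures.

P_X ≈ 0.455 kg VSS/d

For a completely mixed reactor with recycle the Lawrence–McCarty relation gives S = K_s·(1 + k_d·θ_c) / [θ_c·(Y·k − k_d) − 1] = 64.8 × (1 + 0.112 × 16.9) / [16.9 × (0.321 × 7.00 − 0.112) − 1] = 187.5 / 35.08 = 5.343 mg/L.
Y_obs = Y / (1 + k_d θ_c) = 0.321 / (1 + 0.112 × 16.9) = 0.321 / 2.893 = 0.1110.
Q·(S₀ − S) = 6.53 × (633 − 5.34) × 10⁻³ = 4.099 kg/d removed.
P_X = Y_obs · Q(S₀ − S) = 0.1110 × 4.099 = 0.4548 kg VSS/d.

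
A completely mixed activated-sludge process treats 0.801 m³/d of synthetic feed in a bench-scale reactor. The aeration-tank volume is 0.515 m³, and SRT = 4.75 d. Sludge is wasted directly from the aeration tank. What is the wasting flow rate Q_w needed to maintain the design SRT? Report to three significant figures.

Q_w ≈ 0.108 m³/d

For wasting at MLVSS concentration, Q_w = V/θ_c = 0.5150/4.75 = 0.1084 m³/d.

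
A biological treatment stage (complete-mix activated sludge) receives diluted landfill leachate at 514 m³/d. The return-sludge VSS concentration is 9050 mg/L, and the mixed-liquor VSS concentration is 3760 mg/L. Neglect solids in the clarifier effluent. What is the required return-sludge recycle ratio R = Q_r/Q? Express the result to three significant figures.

R = Q_r/Q = X/(X_r − X) = 3760 / (9050 − 3760) = 0.7108.

R ≈ 0.711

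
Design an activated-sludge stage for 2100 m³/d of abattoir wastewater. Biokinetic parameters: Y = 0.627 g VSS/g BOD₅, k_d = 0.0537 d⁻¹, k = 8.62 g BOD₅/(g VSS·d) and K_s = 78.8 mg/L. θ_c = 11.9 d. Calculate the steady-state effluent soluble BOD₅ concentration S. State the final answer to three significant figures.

Effluent substrate depends only on kinetics and SRT: S = K_s(1 + k_d θ_c) / [θ_c(Yk − k_d) − 1] = 78.8 × (1 + 0.0537 × 11.9) / [11.9 × (0.627 × 8.62 − 0.0537) − 1] = 129.2 / 62.68 = 2.061 mg/L.

S ≈ 2.06 mg/L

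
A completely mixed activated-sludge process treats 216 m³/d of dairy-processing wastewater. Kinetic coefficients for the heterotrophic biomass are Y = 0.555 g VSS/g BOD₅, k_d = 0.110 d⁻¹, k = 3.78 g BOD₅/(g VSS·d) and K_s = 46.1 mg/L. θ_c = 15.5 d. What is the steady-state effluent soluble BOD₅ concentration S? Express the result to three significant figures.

S ≈ 4.18 mg/L

From the Monod/SRT balance for a CMAS, S = K_s·(1+k_d θ_c)/[θ_c·(Y k − k_d) − 1] = 46.1 × (1 + 0.110 × 15.5) / [15.5 × (0.555 × 3.78 − 0.110) − 1] = 124.7 / 29.81 = 4.183 mg/L.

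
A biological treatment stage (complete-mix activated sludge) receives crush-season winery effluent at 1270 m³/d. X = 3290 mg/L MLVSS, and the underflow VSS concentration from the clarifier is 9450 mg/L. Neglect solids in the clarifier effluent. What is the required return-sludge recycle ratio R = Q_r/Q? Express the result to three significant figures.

Mass balance around the secondary clarifier (neglecting effluent solids): R = X / (X_r − X) = 3290 / (9450 − 3290) = 0.5341.

R ≈ 0.534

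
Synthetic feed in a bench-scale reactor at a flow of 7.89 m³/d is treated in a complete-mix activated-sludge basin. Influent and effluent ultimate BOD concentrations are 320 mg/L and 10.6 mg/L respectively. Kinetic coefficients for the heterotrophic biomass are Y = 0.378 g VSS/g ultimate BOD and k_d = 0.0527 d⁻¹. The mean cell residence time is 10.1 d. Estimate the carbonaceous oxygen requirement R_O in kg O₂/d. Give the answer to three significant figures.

R_O ≈ 1.59 kg O₂/d

Correct the yield for decay: Y_obs = Y/(1 + k_d θ_c) = 0.378 / (1 + 0.0527 × 10.1) = 0.378 / 1.532 = 0.2467.
Mass of ultimate BOD removed per day: Q(S₀ − S) = 7.89 × 309.4 g/m³ = 2.441 kg/d.
Net sludge production P_X = 0.2467 × 2.441 = 0.6022 kg VSS/d.
R_O = Q·(S₀ − S) − 1.42·P_X = 2.441 − 1.42 × 0.6022 = 1.586 kg O₂/d.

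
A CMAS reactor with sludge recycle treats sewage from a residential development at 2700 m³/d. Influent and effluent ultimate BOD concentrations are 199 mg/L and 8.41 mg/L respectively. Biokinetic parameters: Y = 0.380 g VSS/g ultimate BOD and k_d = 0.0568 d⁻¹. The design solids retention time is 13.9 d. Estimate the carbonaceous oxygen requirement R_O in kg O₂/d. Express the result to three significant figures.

Y_obs = Y / (1 + k_d θ_c) = 0.380 / (1 + 0.0568 × 13.9) = 0.380 / 1.790 = 0.2123.
Mass of ultimate BOD removed per day: Q(S₀ − S) = 2700 × 190.6 g/m³ = 514.6 kg/d.
Net sludge production P_X = 0.2123 × 514.6 = 109.3 kg VSS/d.
Carbonaceous O₂ demand = substrate oxidised − cell-mass equivalent = 514.6 − 1.42 × 109.3 = 359.4 kg O₂/d.

R_O ≈ 359 kg O₂/d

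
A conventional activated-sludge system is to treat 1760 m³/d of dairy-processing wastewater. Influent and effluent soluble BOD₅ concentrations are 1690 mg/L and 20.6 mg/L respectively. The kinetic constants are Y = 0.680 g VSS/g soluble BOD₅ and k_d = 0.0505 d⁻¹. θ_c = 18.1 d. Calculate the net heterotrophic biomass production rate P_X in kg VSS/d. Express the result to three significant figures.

P_X ≈ 1040 kg VSS/d

The observed yield is Y_obs = Y/(1 + k_d·θ_c) = 0.680 / (1 + 0.0505 × 18.1) = 0.680 / 1.914 = 0.3553 g VSS per g soluble BOD₅ removed.
Substrate removed = Q·(S₀ − S) = 1760 m³/d × (1690 − 20.6) g/m³ = 2.94×10^6 g/d = 2938 kg/d.
Net biomass production P_X = Y_obs × Q·(S₀ − S) = 0.3553 × 2938 = 1044 kg VSS/d.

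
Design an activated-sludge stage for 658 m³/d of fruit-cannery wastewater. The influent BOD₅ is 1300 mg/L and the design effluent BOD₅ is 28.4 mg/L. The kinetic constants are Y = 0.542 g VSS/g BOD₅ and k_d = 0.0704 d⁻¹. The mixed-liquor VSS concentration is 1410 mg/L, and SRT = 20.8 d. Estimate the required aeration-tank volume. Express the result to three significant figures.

V ≈ 2710 m³

Rearranging the biomass balance for a CMAS with decay, V = Y·Q·ΔS·θ_c / [X·(1+k_d θ_c)] = 0.542 × 658 × (1300 − 28.4) × 20.8 / [1410 × (1 + 0.0704 × 20.8)] = 9.43×10^6 / 3475 = 2715 m³.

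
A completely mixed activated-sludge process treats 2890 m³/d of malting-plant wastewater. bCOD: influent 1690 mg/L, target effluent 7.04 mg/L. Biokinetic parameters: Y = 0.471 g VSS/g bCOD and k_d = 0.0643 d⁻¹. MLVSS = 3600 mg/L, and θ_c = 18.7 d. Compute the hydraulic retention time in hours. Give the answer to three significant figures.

τ ≈ 44.9 h

Rearranging the biomass balance for a CMAS with decay, V = Y·Q·ΔS·θ_c / [X·(1+k_d θ_c)] = 0.471 × 2890 × (1690 − 7.04) × 18.7 / [3600 × (1 + 0.0643 × 18.7)] = 4.28×10^7 / 7929 = 5403 m³.
HRT = V/Q = 5403 m³ / 2890 m³·d⁻¹ = 1.870 d × 24 = 44.87 h.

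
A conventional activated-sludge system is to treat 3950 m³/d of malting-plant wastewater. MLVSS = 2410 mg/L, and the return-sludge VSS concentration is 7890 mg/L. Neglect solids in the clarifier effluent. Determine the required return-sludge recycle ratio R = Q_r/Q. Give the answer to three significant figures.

R ≈ 0.440

Solids balance on the clarifier gives (1+R)X = R·X_r, so R = X/(X_r − X) = 2410 / (7890 − 2410) = 0.4398.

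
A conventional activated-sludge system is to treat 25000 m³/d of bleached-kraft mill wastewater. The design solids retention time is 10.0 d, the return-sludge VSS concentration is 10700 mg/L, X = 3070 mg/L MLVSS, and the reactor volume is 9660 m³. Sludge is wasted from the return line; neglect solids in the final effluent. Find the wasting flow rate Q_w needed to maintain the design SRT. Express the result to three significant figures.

Wasting from the return line (neglecting effluent solids): Q_w = V·X / (θ_c·X_r) = 9660 × 3070 / (10.0 × 10700) = 277.2 m³/d.

Q_w ≈ 277 m³/d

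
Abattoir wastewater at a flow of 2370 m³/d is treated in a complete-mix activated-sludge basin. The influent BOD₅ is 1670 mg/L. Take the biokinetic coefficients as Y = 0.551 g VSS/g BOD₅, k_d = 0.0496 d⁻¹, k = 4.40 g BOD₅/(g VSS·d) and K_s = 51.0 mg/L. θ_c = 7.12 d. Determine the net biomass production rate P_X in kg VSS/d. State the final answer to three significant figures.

P_X ≈ 1610 kg VSS/d

Effluent substrate depends only on kinetics and SRT: S = K_s(1 + k_d θ_c) / [θ_c(Yk − k_d) − 1] = 51.0 × (1 + 0.0496 × 7.12) / [7.12 × (0.551 × 4.40 − 0.0496) − 1] = 69.01 / 15.91 = 4.338 mg/L.
Y_obs = Y / (1 + k_d θ_c) = 0.551 / (1 + 0.0496 × 7.12) = 0.551 / 1.353 = 0.4072.
Mass of BOD₅ removed per day: Q(S₀ − S) = 2370 × 1666 g/m³ = 3948 kg/d.
So the net sludge growth is P_X = 0.4072 × 3948 = 1607 kg VSS/d.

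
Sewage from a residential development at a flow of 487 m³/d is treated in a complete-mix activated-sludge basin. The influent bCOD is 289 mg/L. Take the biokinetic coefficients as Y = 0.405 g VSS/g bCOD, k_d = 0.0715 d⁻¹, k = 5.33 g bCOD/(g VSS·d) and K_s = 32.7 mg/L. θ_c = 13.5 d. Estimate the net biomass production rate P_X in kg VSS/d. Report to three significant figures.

P_X ≈ 28.8 kg VSS/d

Effluent substrate depends only on kinetics and SRT: S = K_s(1 + k_d θ_c) / [θ_c(Yk − k_d) − 1] = 32.7 × (1 + 0.0715 × 13.5) / [13.5 × (0.405 × 5.33 − 0.0715) − 1] = 64.26 / 27.18 = 2.365 mg/L.
Y_obs = Y / (1 + k_d θ_c) = 0.405 / (1 + 0.0715 × 13.5) = 0.405 / 1.965 = 0.2061.
ΔS = 289 − 2.36 = 286.6 mg/L, so the substrate removal rate is 487 × 286.6/1000 = 139.6 kg bCOD/d.
P_X = Y_obs · Q(S₀ − S) = 0.2061 × 139.6 = 28.77 kg VSS/d.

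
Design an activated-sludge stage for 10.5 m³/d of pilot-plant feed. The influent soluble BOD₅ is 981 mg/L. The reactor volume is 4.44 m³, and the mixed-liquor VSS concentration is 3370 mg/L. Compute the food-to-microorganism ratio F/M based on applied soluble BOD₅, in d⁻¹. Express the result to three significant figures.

F/M = applied load / biomass = Q·S₀/(V·X) = 10.5 × 981 / (4.440 × 3370) = 0.6884 d⁻¹.

F/M ≈ 0.688 d⁻¹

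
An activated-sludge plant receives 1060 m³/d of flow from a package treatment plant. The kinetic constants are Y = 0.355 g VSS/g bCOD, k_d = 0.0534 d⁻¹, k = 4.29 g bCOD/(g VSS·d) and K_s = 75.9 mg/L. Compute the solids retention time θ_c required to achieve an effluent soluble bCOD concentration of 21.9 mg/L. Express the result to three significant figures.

θ_c ≈ 3.48 d

Specific growth rate at S = 21.9 mg/L: μ = YkS/(K_s+S) = 0.355·4.29·21.9/(75.9+21.9) = 0.3410 d⁻¹.
Then 1/θ_c = μ − k_d = 0.3410 − 0.0534 = 0.2876 d⁻¹, giving θ_c = 3.477 d.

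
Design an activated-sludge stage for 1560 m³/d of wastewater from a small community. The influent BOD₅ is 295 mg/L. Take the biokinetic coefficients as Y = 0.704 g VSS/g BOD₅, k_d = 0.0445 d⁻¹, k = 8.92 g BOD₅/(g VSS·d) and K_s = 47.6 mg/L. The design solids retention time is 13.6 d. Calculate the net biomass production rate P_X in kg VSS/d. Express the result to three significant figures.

Effluent substrate depends only on kinetics and SRT: S = K_s(1 + k_d θ_c) / [θ_c(Yk − k_d) − 1] = 47.6 × (1 + 0.0445 × 13.6) / [13.6 × (0.704 × 8.92 − 0.0445) − 1] = 76.41 / 83.80 = 0.9118 mg/L.
Y_obs = Y / (1 + k_d θ_c) = 0.704 / (1 + 0.0445 × 13.6) = 0.704 / 1.605 = 0.4386.
Q·(S₀ − S) = 1560 × (295 − 0.912) × 10⁻³ = 458.8 kg/d removed.
So the net sludge growth is P_X = 0.4386 × 458.8 = 201.2 kg VSS/d.

P_X ≈ 201 kg VSS/d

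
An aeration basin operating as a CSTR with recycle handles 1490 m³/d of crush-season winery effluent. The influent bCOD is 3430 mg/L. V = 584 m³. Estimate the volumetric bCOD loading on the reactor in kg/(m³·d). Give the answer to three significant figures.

Applied bCOD load per unit volume = Q·S₀/V = (1490 × 3430/1000)/584.0 = 8.751 kg bCOD·m⁻³·d⁻¹.

L_v ≈ 8.75 kg bCOD/(m³·d)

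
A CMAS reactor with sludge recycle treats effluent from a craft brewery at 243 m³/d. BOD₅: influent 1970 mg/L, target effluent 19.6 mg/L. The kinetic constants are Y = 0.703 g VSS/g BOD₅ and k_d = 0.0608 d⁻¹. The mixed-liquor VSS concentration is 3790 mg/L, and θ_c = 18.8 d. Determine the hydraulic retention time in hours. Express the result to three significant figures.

τ ≈ 76.2 h

Rearranging the biomass balance for a CMAS with decay, V = Y·Q·ΔS·θ_c / [X·(1+k_d θ_c)] = 0.703 × 243 × (1970 − 19.6) × 18.8 / [3790 × (1 + 0.0608 × 18.8)] = 6.26×10^6 / 8122 = 771.2 m³.
τ = V/Q = 771.2/243 = 3.174 d, or 76.17 h.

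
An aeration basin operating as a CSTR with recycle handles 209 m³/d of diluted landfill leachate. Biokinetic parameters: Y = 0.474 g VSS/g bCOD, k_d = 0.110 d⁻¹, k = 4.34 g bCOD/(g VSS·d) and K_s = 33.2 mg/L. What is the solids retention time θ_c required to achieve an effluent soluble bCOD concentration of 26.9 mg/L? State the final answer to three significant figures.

θ_c ≈ 1.23 d

Specific growth rate at S = 26.9 mg/L: μ = YkS/(K_s+S) = 0.474·4.34·26.9/(33.2+26.9) = 0.9208 d⁻¹.
Then 1/θ_c = μ − k_d = 0.9208 − 0.110 = 0.8108 d⁻¹, giving θ_c = 1.233 d.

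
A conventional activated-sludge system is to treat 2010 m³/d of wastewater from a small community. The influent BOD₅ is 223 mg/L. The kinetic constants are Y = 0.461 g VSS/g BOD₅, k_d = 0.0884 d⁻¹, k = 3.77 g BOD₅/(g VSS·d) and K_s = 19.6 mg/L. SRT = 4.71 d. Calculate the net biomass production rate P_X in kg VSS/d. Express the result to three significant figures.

P_X ≈ 143 kg VSS/d

Effluent substrate depends only on kinetics and SRT: S = K_s(1 + k_d θ_c) / [θ_c(Yk − k_d) − 1] = 19.6 × (1 + 0.0884 × 4.71) / [4.71 × (0.461 × 3.77 − 0.0884) − 1] = 27.76 / 6.769 = 4.101 mg/L.
Correct the yield for decay: Y_obs = Y/(1 + k_d θ_c) = 0.461 / (1 + 0.0884 × 4.71) = 0.461 / 1.416 = 0.3255.
Q·(S₀ − S) = 2010 × (223 − 4.10) × 10⁻³ = 440.0 kg/d removed.
Net biomass production P_X = Y_obs × Q·(S₀ − S) = 0.3255 × 440.0 = 143.2 kg VSS/d.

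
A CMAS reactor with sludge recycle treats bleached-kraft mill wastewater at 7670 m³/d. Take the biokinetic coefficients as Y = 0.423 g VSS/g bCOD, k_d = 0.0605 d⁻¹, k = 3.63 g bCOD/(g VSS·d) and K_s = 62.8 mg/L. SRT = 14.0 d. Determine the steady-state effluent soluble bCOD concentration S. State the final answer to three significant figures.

From the Monod/SRT balance for a CMAS, S = K_s·(1+k_d θ_c)/[θ_c·(Y k − k_d) − 1] = 62.8 × (1 + 0.0605 × 14.0) / [14.0 × (0.423 × 3.63 − 0.0605) − 1] = 116.0 / 19.65 = 5.903 mg/L.

S ≈ 5.90 mg/L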